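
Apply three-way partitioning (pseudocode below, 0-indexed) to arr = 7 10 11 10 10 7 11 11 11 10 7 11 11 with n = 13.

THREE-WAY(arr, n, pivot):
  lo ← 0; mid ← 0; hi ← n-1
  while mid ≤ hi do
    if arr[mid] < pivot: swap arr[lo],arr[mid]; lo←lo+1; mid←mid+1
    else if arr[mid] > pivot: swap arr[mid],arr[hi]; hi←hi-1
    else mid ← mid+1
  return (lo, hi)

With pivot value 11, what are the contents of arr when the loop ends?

7 10 10 10 7 10 7 11 11 11 11 11 11

pivot = 11; lo=0, mid=0, hi=12
arr[mid]=7<11: swap arr[0],arr[0]; lo=1,mid=1 → 7 10 11 10 10 7 11 11 11 10 7 11 11
arr[mid]=10<11: swap arr[1],arr[1]; lo=2,mid=2 → 7 10 11 10 10 7 11 11 11 10 7 11 11
arr[mid]=11=11: mid=3
arr[mid]=10<11: swap arr[2],arr[3]; lo=3,mid=4 → 7 10 10 11 10 7 11 11 11 10 7 11 11
arr[mid]=10<11: swap arr[3],arr[4]; lo=4,mid=5 → 7 10 10 10 11 7 11 11 11 10 7 11 11
arr[mid]=7<11: swap arr[4],arr[5]; lo=5,mid=6 → 7 10 10 10 7 11 11 11 11 10 7 11 11
arr[mid]=11=11: mid=7
arr[mid]=11=11: mid=8
arr[mid]=11=11: mid=9
arr[mid]=10<11: swap arr[5],arr[9]; lo=6,mid=10 → 7 10 10 10 7 10 11 11 11 11 7 11 11
arr[mid]=7<11: swap arr[6],arr[10]; lo=7,mid=11 → 7 10 10 10 7 10 7 11 11 11 11 11 11
arr[mid]=11=11: mid=12
arr[mid]=11=11: mid=13
end: lo=7, hi=12; arr = 7 10 10 10 7 10 7 11 11 11 11 11 11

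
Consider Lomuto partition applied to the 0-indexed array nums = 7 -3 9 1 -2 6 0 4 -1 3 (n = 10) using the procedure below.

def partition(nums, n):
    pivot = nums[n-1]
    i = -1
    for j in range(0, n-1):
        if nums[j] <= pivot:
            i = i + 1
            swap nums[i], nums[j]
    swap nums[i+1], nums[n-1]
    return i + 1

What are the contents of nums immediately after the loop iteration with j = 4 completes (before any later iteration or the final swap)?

pivot=3, i=-1
j=0: 7>3, skip
j=1: -3≤3, i=0, swap(0,1) ⇒ -3 7 9 1 -2 6 0 4 -1 3
j=2: 9>3, skip
j=3: 1≤3, i=1, swap(1,3) ⇒ -3 1 9 7 -2 6 0 4 -1 3
j=4: -2≤3, i=2, swap(2,4) ⇒ -3 1 -2 7 9 6 0 4 -1 3
(after j=4) nums = -3 1 -2 7 9 6 0 4 -1 3

-3 1 -2 7 9 6 0 4 -1 3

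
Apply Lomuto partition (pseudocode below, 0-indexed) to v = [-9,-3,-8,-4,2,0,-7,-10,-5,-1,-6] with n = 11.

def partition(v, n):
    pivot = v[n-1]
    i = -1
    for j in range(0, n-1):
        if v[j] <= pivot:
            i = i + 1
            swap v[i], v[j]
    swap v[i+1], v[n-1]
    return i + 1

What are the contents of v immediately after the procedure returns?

[-9,-8,-7,-10,-6,0,-3,-4,-5,-1,2]

pivot = v[10] = -6; i = -1
j=0: v[0]=-9 ≤ -6 → i=0, swap v[0],v[0] (no change) → [-9,-3,-8,-4,2,0,-7,-10,-5,-1,-6]
j=1: v[1]=-3 > -6 → no swap
j=2: v[2]=-8 ≤ -6 → i=1, swap v[1],v[2] → [-9,-8,-3,-4,2,0,-7,-10,-5,-1,-6]
j=3: v[3]=-4 > -6 → no swap
j=4: v[4]=2 > -6 → no swap
j=5: v[5]=0 > -6 → no swap
j=6: v[6]=-7 ≤ -6 → i=2, swap v[2],v[6] → [-9,-8,-7,-4,2,0,-3,-10,-5,-1,-6]
j=7: v[7]=-10 ≤ -6 → i=3, swap v[3],v[7] → [-9,-8,-7,-10,2,0,-3,-4,-5,-1,-6]
j=8: v[8]=-5 > -6 → no swap
j=9: v[9]=-1 > -6 → no swap
final swap v[4],v[10] → [-9,-8,-7,-10,-6,0,-3,-4,-5,-1,2]; return 4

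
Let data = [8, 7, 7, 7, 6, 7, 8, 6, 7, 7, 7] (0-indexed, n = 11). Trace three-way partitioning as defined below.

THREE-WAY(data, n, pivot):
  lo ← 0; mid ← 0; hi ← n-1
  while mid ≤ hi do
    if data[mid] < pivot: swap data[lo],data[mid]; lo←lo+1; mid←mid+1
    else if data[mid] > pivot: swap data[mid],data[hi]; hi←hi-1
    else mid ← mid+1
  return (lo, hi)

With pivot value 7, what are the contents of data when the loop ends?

lo=0 mid=0 hi=10
8>7: swap(0,10), hi=9 ⇒ [7, 7, 7, 7, 6, 7, 8, 6, 7, 7, 8]
7=7: mid=1
7=7: mid=2
7=7: mid=3
7=7: mid=4
6<7: swap(0,4), lo=1 mid=5 ⇒ [6, 7, 7, 7, 7, 7, 8, 6, 7, 7, 8]
7=7: mid=6
8>7: swap(6,9), hi=8 ⇒ [6, 7, 7, 7, 7, 7, 7, 6, 7, 8, 8]
7=7: mid=7
6<7: swap(1,7), lo=2 mid=8 ⇒ [6, 6, 7, 7, 7, 7, 7, 7, 7, 8, 8]
7=7: mid=9
done. lo=2 hi=8; data=[6, 6, 7, 7, 7, 7, 7, 7, 7, 8, 8]

[6, 6, 7, 7, 7, 7, 7, 7, 7, 8, 8]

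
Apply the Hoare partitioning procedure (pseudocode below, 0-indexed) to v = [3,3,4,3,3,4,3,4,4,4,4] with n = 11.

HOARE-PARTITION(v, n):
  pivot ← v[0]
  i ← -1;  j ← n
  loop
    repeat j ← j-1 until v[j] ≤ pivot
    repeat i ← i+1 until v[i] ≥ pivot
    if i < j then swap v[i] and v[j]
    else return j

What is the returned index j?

pivot=3
j stops at 6 (3), i stops at 0 (3); swap ⇒ [3,3,4,3,3,4,3,4,4,4,4]
j stops at 4 (3), i stops at 1 (3); swap ⇒ [3,3,4,3,3,4,3,4,4,4,4]
j stops at 3 (3), i stops at 2 (4); swap ⇒ [3,3,3,4,3,4,3,4,4,4,4]
j stops at 2, i stops at 3; i≥j ⇒ return 2. v=[3,3,3,4,3,4,3,4,4,4,4]

2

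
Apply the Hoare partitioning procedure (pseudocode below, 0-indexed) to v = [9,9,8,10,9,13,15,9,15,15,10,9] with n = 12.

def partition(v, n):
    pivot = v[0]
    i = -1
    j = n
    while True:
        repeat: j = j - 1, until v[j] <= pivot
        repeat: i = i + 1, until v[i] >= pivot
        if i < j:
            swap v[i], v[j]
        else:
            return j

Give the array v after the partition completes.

[9,9,8,9,10,13,15,9,15,15,10,9]

pivot = v[0] = 9; i = -1, j = 12
j→11 (v[11]=9≤9), i→0 (v[0]=9≥9); i<j, swap → [9,9,8,10,9,13,15,9,15,15,10,9]
j→7 (v[7]=9≤9), i→1 (v[1]=9≥9); i<j, swap → [9,9,8,10,9,13,15,9,15,15,10,9]
j→4 (v[4]=9≤9), i→3 (v[3]=10≥9); i<j, swap → [9,9,8,9,10,13,15,9,15,15,10,9]
j→3, i→4; i≥j, return j=3. v = [9,9,8,9,10,13,15,9,15,15,10,9]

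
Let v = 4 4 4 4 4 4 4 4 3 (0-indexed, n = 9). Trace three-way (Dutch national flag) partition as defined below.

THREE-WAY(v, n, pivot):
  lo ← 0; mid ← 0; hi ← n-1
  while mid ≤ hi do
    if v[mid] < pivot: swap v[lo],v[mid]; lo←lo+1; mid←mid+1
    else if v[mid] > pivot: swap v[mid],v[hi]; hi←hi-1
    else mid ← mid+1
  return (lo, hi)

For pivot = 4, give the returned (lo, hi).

lo=0 mid=0 hi=8
4=4: mid=1
4=4: mid=2
4=4: mid=3
4=4: mid=4
4=4: mid=5
4=4: mid=6
4=4: mid=7
4=4: mid=8
3<4: swap(0,8), lo=1 mid=9 ⇒ 3 4 4 4 4 4 4 4 4
done. lo=1 hi=8; v=3 4 4 4 4 4 4 4 4

(1, 8)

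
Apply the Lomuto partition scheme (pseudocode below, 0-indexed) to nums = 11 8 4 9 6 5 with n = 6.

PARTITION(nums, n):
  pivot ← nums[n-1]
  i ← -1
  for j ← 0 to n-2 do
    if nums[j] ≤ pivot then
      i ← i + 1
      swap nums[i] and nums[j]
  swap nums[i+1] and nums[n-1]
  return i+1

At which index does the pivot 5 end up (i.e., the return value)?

pivot = nums[5] = 5; i = -1
j=0: nums[0]=11 > 5 → no swap
j=1: nums[1]=8 > 5 → no swap
j=2: nums[2]=4 ≤ 5 → i=0, swap nums[0],nums[2] → 4 8 11 9 6 5
j=3: nums[3]=9 > 5 → no swap
j=4: nums[4]=6 > 5 → no swap
final swap nums[1],nums[5] → 4 5 11 9 6 8; return 1

1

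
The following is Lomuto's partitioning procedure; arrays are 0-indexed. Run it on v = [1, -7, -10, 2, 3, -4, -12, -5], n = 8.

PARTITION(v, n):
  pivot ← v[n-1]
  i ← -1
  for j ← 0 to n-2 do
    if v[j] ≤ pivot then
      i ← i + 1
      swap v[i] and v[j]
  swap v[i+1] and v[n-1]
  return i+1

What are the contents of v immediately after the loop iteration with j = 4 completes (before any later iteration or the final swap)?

[-7, -10, 1, 2, 3, -4, -12, -5]

pivot=-5, i=-1
j=0: 1>-5, skip
j=1: -7≤-5, i=0, swap(0,1) ⇒ [-7, 1, -10, 2, 3, -4, -12, -5]
j=2: -10≤-5, i=1, swap(1,2) ⇒ [-7, -10, 1, 2, 3, -4, -12, -5]
j=3: 2>-5, skip
j=4: 3>-5, skip
(after j=4) v = [-7, -10, 1, 2, 3, -4, -12, -5]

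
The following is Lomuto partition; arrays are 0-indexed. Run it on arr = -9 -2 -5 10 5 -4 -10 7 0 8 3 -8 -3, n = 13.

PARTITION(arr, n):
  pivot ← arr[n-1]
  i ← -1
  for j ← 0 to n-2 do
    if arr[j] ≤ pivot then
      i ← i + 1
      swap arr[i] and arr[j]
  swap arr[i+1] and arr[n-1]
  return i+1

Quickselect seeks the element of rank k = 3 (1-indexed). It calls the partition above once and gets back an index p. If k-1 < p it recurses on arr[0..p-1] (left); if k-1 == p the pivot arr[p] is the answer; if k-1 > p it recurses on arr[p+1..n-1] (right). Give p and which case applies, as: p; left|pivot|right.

5; left

pivot=-3, i=-1
j=0: -9≤-3, i=0, swap(0,0) ⇒ -9 -2 -5 10 5 -4 -10 7 0 8 3 -8 -3
j=1: -2>-3, skip
j=2: -5≤-3, i=1, swap(1,2) ⇒ -9 -5 -2 10 5 -4 -10 7 0 8 3 -8 -3
j=3: 10>-3, skip
j=4: 5>-3, skip
j=5: -4≤-3, i=2, swap(2,5) ⇒ -9 -5 -4 10 5 -2 -10 7 0 8 3 -8 -3
j=6: -10≤-3, i=3, swap(3,6) ⇒ -9 -5 -4 -10 5 -2 10 7 0 8 3 -8 -3
j=7: 7>-3, skip
j=8: 0>-3, skip
j=9: 8>-3, skip
j=10: 3>-3, skip
j=11: -8≤-3, i=4, swap(4,11) ⇒ -9 -5 -4 -10 -8 -2 10 7 0 8 3 5 -3
swap(5,12) ⇒ -9 -5 -4 -10 -8 -3 10 7 0 8 3 5 -2; return 5
p = 5; k-1 = 2 < 5 ⇒ left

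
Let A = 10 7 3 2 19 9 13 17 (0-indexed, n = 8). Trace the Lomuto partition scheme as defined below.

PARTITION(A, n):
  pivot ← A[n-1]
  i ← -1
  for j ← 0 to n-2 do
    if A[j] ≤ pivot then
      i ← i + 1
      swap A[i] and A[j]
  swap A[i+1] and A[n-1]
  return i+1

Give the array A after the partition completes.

pivot=17, i=-1
j=0: 10≤17, i=0, swap(0,0) ⇒ 10 7 3 2 19 9 13 17
j=1: 7≤17, i=1, swap(1,1) ⇒ 10 7 3 2 19 9 13 17
j=2: 3≤17, i=2, swap(2,2) ⇒ 10 7 3 2 19 9 13 17
j=3: 2≤17, i=3, swap(3,3) ⇒ 10 7 3 2 19 9 13 17
j=4: 19>17, skip
j=5: 9≤17, i=4, swap(4,5) ⇒ 10 7 3 2 9 19 13 17
j=6: 13≤17, i=5, swap(5,6) ⇒ 10 7 3 2 9 13 19 17
swap(6,7) ⇒ 10 7 3 2 9 13 17 19; return 6

10 7 3 2 9 13 17 19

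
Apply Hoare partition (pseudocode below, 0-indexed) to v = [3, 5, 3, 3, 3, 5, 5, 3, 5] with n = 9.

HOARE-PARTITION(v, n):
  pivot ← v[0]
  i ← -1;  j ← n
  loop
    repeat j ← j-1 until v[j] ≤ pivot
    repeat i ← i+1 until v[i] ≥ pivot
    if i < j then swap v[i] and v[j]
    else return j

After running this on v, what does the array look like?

pivot = v[0] = 3; i = -1, j = 9
j→7 (v[7]=3≤3), i→0 (v[0]=3≥3); i<j, swap → [3, 5, 3, 3, 3, 5, 5, 3, 5]
j→4 (v[4]=3≤3), i→1 (v[1]=5≥3); i<j, swap → [3, 3, 3, 3, 5, 5, 5, 3, 5]
j→3 (v[3]=3≤3), i→2 (v[2]=3≥3); i<j, swap → [3, 3, 3, 3, 5, 5, 5, 3, 5]
j→2, i→3; i≥j, return j=2. v = [3, 3, 3, 3, 5, 5, 5, 3, 5]

[3, 3, 3, 3, 5, 5, 5, 3, 5]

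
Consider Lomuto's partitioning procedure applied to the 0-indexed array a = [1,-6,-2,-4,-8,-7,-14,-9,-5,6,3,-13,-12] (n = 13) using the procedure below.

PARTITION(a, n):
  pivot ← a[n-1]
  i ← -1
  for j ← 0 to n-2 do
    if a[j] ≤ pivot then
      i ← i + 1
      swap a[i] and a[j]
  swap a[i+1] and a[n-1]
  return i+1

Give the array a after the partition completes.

[-14,-13,-12,-4,-8,-7,1,-9,-5,6,3,-6,-2]

pivot=-12, i=-1
j=0: 1>-12, skip
j=1: -6>-12, skip
j=2: -2>-12, skip
j=3: -4>-12, skip
j=4: -8>-12, skip
j=5: -7>-12, skip
j=6: -14≤-12, i=0, swap(0,6) ⇒ [-14,-6,-2,-4,-8,-7,1,-9,-5,6,3,-13,-12]
j=7: -9>-12, skip
j=8: -5>-12, skip
j=9: 6>-12, skip
j=10: 3>-12, skip
j=11: -13≤-12, i=1, swap(1,11) ⇒ [-14,-13,-2,-4,-8,-7,1,-9,-5,6,3,-6,-12]
swap(2,12) ⇒ [-14,-13,-12,-4,-8,-7,1,-9,-5,6,3,-6,-2]; return 2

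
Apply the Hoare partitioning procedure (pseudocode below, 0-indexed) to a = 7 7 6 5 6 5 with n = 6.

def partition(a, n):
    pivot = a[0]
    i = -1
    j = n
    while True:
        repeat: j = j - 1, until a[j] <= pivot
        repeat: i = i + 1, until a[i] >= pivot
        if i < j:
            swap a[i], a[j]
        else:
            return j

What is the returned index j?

3

pivot=7
j stops at 5 (5), i stops at 0 (7); swap ⇒ 5 7 6 5 6 7
j stops at 4 (6), i stops at 1 (7); swap ⇒ 5 6 6 5 7 7
j stops at 3, i stops at 4; i≥j ⇒ return 3. a=5 6 6 5 7 7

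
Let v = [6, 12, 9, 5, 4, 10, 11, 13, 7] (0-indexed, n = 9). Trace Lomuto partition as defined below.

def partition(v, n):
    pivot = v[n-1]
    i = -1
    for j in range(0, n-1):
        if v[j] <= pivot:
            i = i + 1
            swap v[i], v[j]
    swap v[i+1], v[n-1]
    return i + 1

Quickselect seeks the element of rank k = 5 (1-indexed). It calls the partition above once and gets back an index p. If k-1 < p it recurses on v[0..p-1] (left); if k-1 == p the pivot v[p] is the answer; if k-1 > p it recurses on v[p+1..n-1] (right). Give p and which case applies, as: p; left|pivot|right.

3; right

pivot=7, i=-1
j=0: 6≤7, i=0, swap(0,0) ⇒ [6, 12, 9, 5, 4, 10, 11, 13, 7]
j=1: 12>7, skip
j=2: 9>7, skip
j=3: 5≤7, i=1, swap(1,3) ⇒ [6, 5, 9, 12, 4, 10, 11, 13, 7]
j=4: 4≤7, i=2, swap(2,4) ⇒ [6, 5, 4, 12, 9, 10, 11, 13, 7]
j=5: 10>7, skip
j=6: 11>7, skip
j=7: 13>7, skip
swap(3,8) ⇒ [6, 5, 4, 7, 9, 10, 11, 13, 12]; return 3
p = 3; k-1 = 4 > 3 ⇒ right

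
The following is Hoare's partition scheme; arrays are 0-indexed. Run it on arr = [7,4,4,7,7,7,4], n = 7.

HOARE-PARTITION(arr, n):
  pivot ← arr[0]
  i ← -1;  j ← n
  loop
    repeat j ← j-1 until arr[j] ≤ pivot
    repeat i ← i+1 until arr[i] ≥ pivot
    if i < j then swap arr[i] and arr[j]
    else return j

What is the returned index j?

4

pivot = arr[0] = 7; i = -1, j = 7
j→6 (arr[6]=4≤7), i→0 (arr[0]=7≥7); i<j, swap → [4,4,4,7,7,7,7]
j→5 (arr[5]=7≤7), i→3 (arr[3]=7≥7); i<j, swap → [4,4,4,7,7,7,7]
j→4, i→4; i≥j, return j=4. arr = [4,4,4,7,7,7,7]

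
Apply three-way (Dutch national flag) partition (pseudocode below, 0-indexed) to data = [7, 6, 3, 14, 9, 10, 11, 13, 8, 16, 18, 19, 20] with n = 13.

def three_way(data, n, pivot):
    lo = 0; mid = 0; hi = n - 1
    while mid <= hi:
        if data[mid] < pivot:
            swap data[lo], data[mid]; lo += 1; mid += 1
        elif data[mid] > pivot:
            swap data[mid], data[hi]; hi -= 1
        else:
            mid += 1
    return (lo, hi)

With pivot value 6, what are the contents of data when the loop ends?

[3, 6, 14, 9, 10, 11, 13, 8, 16, 18, 19, 20, 7]

lo=0 mid=0 hi=12
7>6: swap(0,12), hi=11 ⇒ [20, 6, 3, 14, 9, 10, 11, 13, 8, 16, 18, 19, 7]
20>6: swap(0,11), hi=10 ⇒ [19, 6, 3, 14, 9, 10, 11, 13, 8, 16, 18, 20, 7]
19>6: swap(0,10), hi=9 ⇒ [18, 6, 3, 14, 9, 10, 11, 13, 8, 16, 19, 20, 7]
18>6: swap(0,9), hi=8 ⇒ [16, 6, 3, 14, 9, 10, 11, 13, 8, 18, 19, 20, 7]
16>6: swap(0,8), hi=7 ⇒ [8, 6, 3, 14, 9, 10, 11, 13, 16, 18, 19, 20, 7]
8>6: swap(0,7), hi=6 ⇒ [13, 6, 3, 14, 9, 10, 11, 8, 16, 18, 19, 20, 7]
13>6: swap(0,6), hi=5 ⇒ [11, 6, 3, 14, 9, 10, 13, 8, 16, 18, 19, 20, 7]
11>6: swap(0,5), hi=4 ⇒ [10, 6, 3, 14, 9, 11, 13, 8, 16, 18, 19, 20, 7]
10>6: swap(0,4), hi=3 ⇒ [9, 6, 3, 14, 10, 11, 13, 8, 16, 18, 19, 20, 7]
9>6: swap(0,3), hi=2 ⇒ [14, 6, 3, 9, 10, 11, 13, 8, 16, 18, 19, 20, 7]
14>6: swap(0,2), hi=1 ⇒ [3, 6, 14, 9, 10, 11, 13, 8, 16, 18, 19, 20, 7]
3<6: swap(0,0), lo=1 mid=1 ⇒ [3, 6, 14, 9, 10, 11, 13, 8, 16, 18, 19, 20, 7]
6=6: mid=2
done. lo=1 hi=1; data=[3, 6, 14, 9, 10, 11, 13, 8, 16, 18, 19, 20, 7]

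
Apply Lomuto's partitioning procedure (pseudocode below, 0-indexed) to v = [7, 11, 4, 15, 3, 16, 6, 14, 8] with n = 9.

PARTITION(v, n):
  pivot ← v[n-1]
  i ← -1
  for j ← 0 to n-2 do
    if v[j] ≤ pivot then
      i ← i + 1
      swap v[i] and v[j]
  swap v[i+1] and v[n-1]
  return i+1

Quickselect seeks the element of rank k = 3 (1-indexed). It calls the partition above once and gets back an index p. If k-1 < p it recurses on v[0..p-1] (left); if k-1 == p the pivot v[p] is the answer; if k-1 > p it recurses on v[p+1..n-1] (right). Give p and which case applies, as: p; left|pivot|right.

4; left

pivot=8, i=-1
j=0: 7≤8, i=0, swap(0,0) ⇒ [7, 11, 4, 15, 3, 16, 6, 14, 8]
j=1: 11>8, skip
j=2: 4≤8, i=1, swap(1,2) ⇒ [7, 4, 11, 15, 3, 16, 6, 14, 8]
j=3: 15>8, skip
j=4: 3≤8, i=2, swap(2,4) ⇒ [7, 4, 3, 15, 11, 16, 6, 14, 8]
j=5: 16>8, skip
j=6: 6≤8, i=3, swap(3,6) ⇒ [7, 4, 3, 6, 11, 16, 15, 14, 8]
j=7: 14>8, skip
swap(4,8) ⇒ [7, 4, 3, 6, 8, 16, 15, 14, 11]; return 4
p = 4; k-1 = 2 < 4 ⇒ left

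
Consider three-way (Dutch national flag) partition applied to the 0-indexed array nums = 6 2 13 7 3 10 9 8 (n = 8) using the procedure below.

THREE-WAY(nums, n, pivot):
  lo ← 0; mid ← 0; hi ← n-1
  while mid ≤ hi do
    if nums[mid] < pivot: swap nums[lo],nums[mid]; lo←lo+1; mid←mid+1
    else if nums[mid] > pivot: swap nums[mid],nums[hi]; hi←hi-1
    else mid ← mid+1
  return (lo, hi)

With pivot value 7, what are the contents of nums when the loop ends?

6 2 3 7 10 9 8 13

lo=0 mid=0 hi=7
6<7: swap(0,0), lo=1 mid=1 ⇒ 6 2 13 7 3 10 9 8
2<7: swap(1,1), lo=2 mid=2 ⇒ 6 2 13 7 3 10 9 8
13>7: swap(2,7), hi=6 ⇒ 6 2 8 7 3 10 9 13
8>7: swap(2,6), hi=5 ⇒ 6 2 9 7 3 10 8 13
9>7: swap(2,5), hi=4 ⇒ 6 2 10 7 3 9 8 13
10>7: swap(2,4), hi=3 ⇒ 6 2 3 7 10 9 8 13
3<7: swap(2,2), lo=3 mid=3 ⇒ 6 2 3 7 10 9 8 13
7=7: mid=4
done. lo=3 hi=3; nums=6 2 3 7 10 9 8 13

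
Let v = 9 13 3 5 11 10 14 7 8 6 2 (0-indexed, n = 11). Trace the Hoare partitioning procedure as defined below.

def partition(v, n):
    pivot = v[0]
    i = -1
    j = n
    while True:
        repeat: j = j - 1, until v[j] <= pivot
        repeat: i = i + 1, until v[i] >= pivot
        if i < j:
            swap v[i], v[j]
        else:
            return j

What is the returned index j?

pivot=9
j stops at 10 (2), i stops at 0 (9); swap ⇒ 2 13 3 5 11 10 14 7 8 6 9
j stops at 9 (6), i stops at 1 (13); swap ⇒ 2 6 3 5 11 10 14 7 8 13 9
j stops at 8 (8), i stops at 4 (11); swap ⇒ 2 6 3 5 8 10 14 7 11 13 9
j stops at 7 (7), i stops at 5 (10); swap ⇒ 2 6 3 5 8 7 14 10 11 13 9
j stops at 5, i stops at 6; i≥j ⇒ return 5. v=2 6 3 5 8 7 14 10 11 13 9

5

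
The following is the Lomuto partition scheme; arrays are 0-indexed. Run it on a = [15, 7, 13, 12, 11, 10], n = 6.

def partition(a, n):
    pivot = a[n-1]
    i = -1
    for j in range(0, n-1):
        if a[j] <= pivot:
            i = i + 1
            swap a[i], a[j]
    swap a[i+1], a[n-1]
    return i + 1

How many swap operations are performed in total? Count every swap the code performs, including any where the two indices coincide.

pivot = a[5] = 10; i = -1
j=0: a[0]=15 > 10 → no swap
j=1: a[1]=7 ≤ 10 → i=0, swap a[0],a[1] → [7, 15, 13, 12, 11, 10]
j=2: a[2]=13 > 10 → no swap
j=3: a[3]=12 > 10 → no swap
j=4: a[4]=11 > 10 → no swap
final swap a[1],a[5] → [7, 10, 13, 12, 11, 15]; return 1

2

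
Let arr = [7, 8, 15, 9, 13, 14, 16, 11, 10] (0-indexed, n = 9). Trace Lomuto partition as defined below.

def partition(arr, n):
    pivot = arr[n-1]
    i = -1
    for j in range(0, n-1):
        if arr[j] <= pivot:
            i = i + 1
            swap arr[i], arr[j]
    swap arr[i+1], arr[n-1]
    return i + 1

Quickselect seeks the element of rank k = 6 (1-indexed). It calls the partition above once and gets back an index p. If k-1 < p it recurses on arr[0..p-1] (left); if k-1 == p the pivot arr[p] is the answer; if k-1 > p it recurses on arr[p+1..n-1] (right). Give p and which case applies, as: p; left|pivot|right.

3; right

pivot=10, i=-1
j=0: 7≤10, i=0, swap(0,0) ⇒ [7, 8, 15, 9, 13, 14, 16, 11, 10]
j=1: 8≤10, i=1, swap(1,1) ⇒ [7, 8, 15, 9, 13, 14, 16, 11, 10]
j=2: 15>10, skip
j=3: 9≤10, i=2, swap(2,3) ⇒ [7, 8, 9, 15, 13, 14, 16, 11, 10]
j=4: 13>10, skip
j=5: 14>10, skip
j=6: 16>10, skip
j=7: 11>10, skip
swap(3,8) ⇒ [7, 8, 9, 10, 13, 14, 16, 11, 15]; return 3
p = 3; k-1 = 5 > 3 ⇒ right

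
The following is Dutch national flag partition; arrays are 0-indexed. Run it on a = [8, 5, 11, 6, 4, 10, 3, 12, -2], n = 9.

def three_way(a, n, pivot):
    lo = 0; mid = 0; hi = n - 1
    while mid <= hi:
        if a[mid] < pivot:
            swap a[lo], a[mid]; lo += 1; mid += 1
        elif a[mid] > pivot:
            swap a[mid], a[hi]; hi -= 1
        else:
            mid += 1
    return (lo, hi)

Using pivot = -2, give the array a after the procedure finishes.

[-2, 11, 6, 4, 10, 3, 12, 5, 8]

pivot = -2; lo=0, mid=0, hi=8
a[mid]=8>-2: swap a[0],a[8]; hi=7 → [-2, 5, 11, 6, 4, 10, 3, 12, 8]
a[mid]=-2=-2: mid=1
a[mid]=5>-2: swap a[1],a[7]; hi=6 → [-2, 12, 11, 6, 4, 10, 3, 5, 8]
a[mid]=12>-2: swap a[1],a[6]; hi=5 → [-2, 3, 11, 6, 4, 10, 12, 5, 8]
a[mid]=3>-2: swap a[1],a[5]; hi=4 → [-2, 10, 11, 6, 4, 3, 12, 5, 8]
a[mid]=10>-2: swap a[1],a[4]; hi=3 → [-2, 4, 11, 6, 10, 3, 12, 5, 8]
a[mid]=4>-2: swap a[1],a[3]; hi=2 → [-2, 6, 11, 4, 10, 3, 12, 5, 8]
a[mid]=6>-2: swap a[1],a[2]; hi=1 → [-2, 11, 6, 4, 10, 3, 12, 5, 8]
a[mid]=11>-2: swap a[1],a[1]; hi=0 → [-2, 11, 6, 4, 10, 3, 12, 5, 8]
end: lo=0, hi=0; a = [-2, 11, 6, 4, 10, 3, 12, 5, 8]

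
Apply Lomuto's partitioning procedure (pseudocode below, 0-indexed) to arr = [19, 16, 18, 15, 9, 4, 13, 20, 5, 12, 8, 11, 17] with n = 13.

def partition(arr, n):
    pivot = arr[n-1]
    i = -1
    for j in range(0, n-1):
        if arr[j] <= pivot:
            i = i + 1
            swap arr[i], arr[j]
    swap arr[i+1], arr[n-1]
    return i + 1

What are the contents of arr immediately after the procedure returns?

pivot=17, i=-1
j=0: 19>17, skip
j=1: 16≤17, i=0, swap(0,1) ⇒ [16, 19, 18, 15, 9, 4, 13, 20, 5, 12, 8, 11, 17]
j=2: 18>17, skip
j=3: 15≤17, i=1, swap(1,3) ⇒ [16, 15, 18, 19, 9, 4, 13, 20, 5, 12, 8, 11, 17]
j=4: 9≤17, i=2, swap(2,4) ⇒ [16, 15, 9, 19, 18, 4, 13, 20, 5, 12, 8, 11, 17]
j=5: 4≤17, i=3, swap(3,5) ⇒ [16, 15, 9, 4, 18, 19, 13, 20, 5, 12, 8, 11, 17]
j=6: 13≤17, i=4, swap(4,6) ⇒ [16, 15, 9, 4, 13, 19, 18, 20, 5, 12, 8, 11, 17]
j=7: 20>17, skip
j=8: 5≤17, i=5, swap(5,8) ⇒ [16, 15, 9, 4, 13, 5, 18, 20, 19, 12, 8, 11, 17]
j=9: 12≤17, i=6, swap(6,9) ⇒ [16, 15, 9, 4, 13, 5, 12, 20, 19, 18, 8, 11, 17]
j=10: 8≤17, i=7, swap(7,10) ⇒ [16, 15, 9, 4, 13, 5, 12, 8, 19, 18, 20, 11, 17]
j=11: 11≤17, i=8, swap(8,11) ⇒ [16, 15, 9, 4, 13, 5, 12, 8, 11, 18, 20, 19, 17]
swap(9,12) ⇒ [16, 15, 9, 4, 13, 5, 12, 8, 11, 17, 20, 19, 18]; return 9

[16, 15, 9, 4, 13, 5, 12, 8, 11, 17, 20, 19, 18]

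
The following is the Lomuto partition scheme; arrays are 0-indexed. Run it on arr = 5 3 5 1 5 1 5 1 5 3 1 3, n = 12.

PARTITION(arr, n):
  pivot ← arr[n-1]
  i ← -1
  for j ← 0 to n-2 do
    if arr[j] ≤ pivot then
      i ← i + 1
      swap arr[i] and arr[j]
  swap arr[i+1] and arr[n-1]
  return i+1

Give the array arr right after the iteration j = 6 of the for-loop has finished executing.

pivot = arr[11] = 3; i = -1
j=0: arr[0]=5 > 3 → no swap
j=1: arr[1]=3 ≤ 3 → i=0, swap arr[0],arr[1] → 3 5 5 1 5 1 5 1 5 3 1 3
j=2: arr[2]=5 > 3 → no swap
j=3: arr[3]=1 ≤ 3 → i=1, swap arr[1],arr[3] → 3 1 5 5 5 1 5 1 5 3 1 3
j=4: arr[4]=5 > 3 → no swap
j=5: arr[5]=1 ≤ 3 → i=2, swap arr[2],arr[5] → 3 1 1 5 5 5 5 1 5 3 1 3
j=6: arr[6]=5 > 3 → no swap
(after j=6) arr = 3 1 1 5 5 5 5 1 5 3 1 3

3 1 1 5 5 5 5 1 5 3 1 3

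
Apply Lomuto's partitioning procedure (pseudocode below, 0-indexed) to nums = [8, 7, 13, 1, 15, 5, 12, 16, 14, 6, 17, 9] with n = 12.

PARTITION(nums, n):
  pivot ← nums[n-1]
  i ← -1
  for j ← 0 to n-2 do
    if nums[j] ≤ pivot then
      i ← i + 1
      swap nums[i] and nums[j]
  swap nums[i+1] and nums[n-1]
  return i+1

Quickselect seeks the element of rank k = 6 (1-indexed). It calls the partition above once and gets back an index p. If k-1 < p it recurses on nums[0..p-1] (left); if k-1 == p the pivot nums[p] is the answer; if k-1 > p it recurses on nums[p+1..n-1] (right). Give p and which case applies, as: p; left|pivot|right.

pivot=9, i=-1
j=0: 8≤9, i=0, swap(0,0) ⇒ [8, 7, 13, 1, 15, 5, 12, 16, 14, 6, 17, 9]
j=1: 7≤9, i=1, swap(1,1) ⇒ [8, 7, 13, 1, 15, 5, 12, 16, 14, 6, 17, 9]
j=2: 13>9, skip
j=3: 1≤9, i=2, swap(2,3) ⇒ [8, 7, 1, 13, 15, 5, 12, 16, 14, 6, 17, 9]
j=4: 15>9, skip
j=5: 5≤9, i=3, swap(3,5) ⇒ [8, 7, 1, 5, 15, 13, 12, 16, 14, 6, 17, 9]
j=6: 12>9, skip
j=7: 16>9, skip
j=8: 14>9, skip
j=9: 6≤9, i=4, swap(4,9) ⇒ [8, 7, 1, 5, 6, 13, 12, 16, 14, 15, 17, 9]
j=10: 17>9, skip
swap(5,11) ⇒ [8, 7, 1, 5, 6, 9, 12, 16, 14, 15, 17, 13]; return 5
p = 5; k-1 = 5 == 5 ⇒ pivot

5; pivot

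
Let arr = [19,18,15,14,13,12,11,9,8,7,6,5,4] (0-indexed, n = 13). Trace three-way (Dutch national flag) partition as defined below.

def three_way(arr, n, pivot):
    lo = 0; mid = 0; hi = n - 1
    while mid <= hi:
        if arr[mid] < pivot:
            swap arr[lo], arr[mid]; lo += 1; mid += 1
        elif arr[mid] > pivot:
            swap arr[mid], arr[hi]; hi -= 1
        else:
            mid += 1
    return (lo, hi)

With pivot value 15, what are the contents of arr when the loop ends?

[4,5,14,13,12,11,9,8,7,6,15,18,19]

pivot = 15; lo=0, mid=0, hi=12
arr[mid]=19>15: swap arr[0],arr[12]; hi=11 → [4,18,15,14,13,12,11,9,8,7,6,5,19]
arr[mid]=4<15: swap arr[0],arr[0]; lo=1,mid=1 → [4,18,15,14,13,12,11,9,8,7,6,5,19]
arr[mid]=18>15: swap arr[1],arr[11]; hi=10 → [4,5,15,14,13,12,11,9,8,7,6,18,19]
arr[mid]=5<15: swap arr[1],arr[1]; lo=2,mid=2 → [4,5,15,14,13,12,11,9,8,7,6,18,19]
arr[mid]=15=15: mid=3
arr[mid]=14<15: swap arr[2],arr[3]; lo=3,mid=4 → [4,5,14,15,13,12,11,9,8,7,6,18,19]
arr[mid]=13<15: swap arr[3],arr[4]; lo=4,mid=5 → [4,5,14,13,15,12,11,9,8,7,6,18,19]
arr[mid]=12<15: swap arr[4],arr[5]; lo=5,mid=6 → [4,5,14,13,12,15,11,9,8,7,6,18,19]
arr[mid]=11<15: swap arr[5],arr[6]; lo=6,mid=7 → [4,5,14,13,12,11,15,9,8,7,6,18,19]
arr[mid]=9<15: swap arr[6],arr[7]; lo=7,mid=8 → [4,5,14,13,12,11,9,15,8,7,6,18,19]
arr[mid]=8<15: swap arr[7],arr[8]; lo=8,mid=9 → [4,5,14,13,12,11,9,8,15,7,6,18,19]
arr[mid]=7<15: swap arr[8],arr[9]; lo=9,mid=10 → [4,5,14,13,12,11,9,8,7,15,6,18,19]
arr[mid]=6<15: swap arr[9],arr[10]; lo=10,mid=11 → [4,5,14,13,12,11,9,8,7,6,15,18,19]
end: lo=10, hi=10; arr = [4,5,14,13,12,11,9,8,7,6,15,18,19]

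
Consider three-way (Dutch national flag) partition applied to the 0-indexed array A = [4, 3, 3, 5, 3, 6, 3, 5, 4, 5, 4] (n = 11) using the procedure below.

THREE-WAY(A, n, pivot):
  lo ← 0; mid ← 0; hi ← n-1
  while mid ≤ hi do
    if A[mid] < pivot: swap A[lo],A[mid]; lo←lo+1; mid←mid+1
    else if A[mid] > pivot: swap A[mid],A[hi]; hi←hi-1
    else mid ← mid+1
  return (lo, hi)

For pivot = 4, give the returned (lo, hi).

pivot = 4; lo=0, mid=0, hi=10
A[mid]=4=4: mid=1
A[mid]=3<4: swap A[0],A[1]; lo=1,mid=2 → [3, 4, 3, 5, 3, 6, 3, 5, 4, 5, 4]
A[mid]=3<4: swap A[1],A[2]; lo=2,mid=3 → [3, 3, 4, 5, 3, 6, 3, 5, 4, 5, 4]
A[mid]=5>4: swap A[3],A[10]; hi=9 → [3, 3, 4, 4, 3, 6, 3, 5, 4, 5, 5]
A[mid]=4=4: mid=4
A[mid]=3<4: swap A[2],A[4]; lo=3,mid=5 → [3, 3, 3, 4, 4, 6, 3, 5, 4, 5, 5]
A[mid]=6>4: swap A[5],A[9]; hi=8 → [3, 3, 3, 4, 4, 5, 3, 5, 4, 6, 5]
A[mid]=5>4: swap A[5],A[8]; hi=7 → [3, 3, 3, 4, 4, 4, 3, 5, 5, 6, 5]
A[mid]=4=4: mid=6
A[mid]=3<4: swap A[3],A[6]; lo=4,mid=7 → [3, 3, 3, 3, 4, 4, 4, 5, 5, 6, 5]
A[mid]=5>4: swap A[7],A[7]; hi=6 → [3, 3, 3, 3, 4, 4, 4, 5, 5, 6, 5]
end: lo=4, hi=6; A = [3, 3, 3, 3, 4, 4, 4, 5, 5, 6, 5]

(4, 6)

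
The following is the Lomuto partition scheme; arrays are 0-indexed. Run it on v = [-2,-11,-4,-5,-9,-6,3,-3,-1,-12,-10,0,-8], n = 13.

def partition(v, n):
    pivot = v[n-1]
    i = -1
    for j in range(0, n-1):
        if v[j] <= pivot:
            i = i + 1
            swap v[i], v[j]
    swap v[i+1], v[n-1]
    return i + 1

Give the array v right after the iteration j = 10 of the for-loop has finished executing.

pivot = v[12] = -8; i = -1
j=0: v[0]=-2 > -8 → no swap
j=1: v[1]=-11 ≤ -8 → i=0, swap v[0],v[1] → [-11,-2,-4,-5,-9,-6,3,-3,-1,-12,-10,0,-8]
j=2: v[2]=-4 > -8 → no swap
j=3: v[3]=-5 > -8 → no swap
j=4: v[4]=-9 ≤ -8 → i=1, swap v[1],v[4] → [-11,-9,-4,-5,-2,-6,3,-3,-1,-12,-10,0,-8]
j=5: v[5]=-6 > -8 → no swap
j=6: v[6]=3 > -8 → no swap
j=7: v[7]=-3 > -8 → no swap
j=8: v[8]=-1 > -8 → no swap
j=9: v[9]=-12 ≤ -8 → i=2, swap v[2],v[9] → [-11,-9,-12,-5,-2,-6,3,-3,-1,-4,-10,0,-8]
j=10: v[10]=-10 ≤ -8 → i=3, swap v[3],v[10] → [-11,-9,-12,-10,-2,-6,3,-3,-1,-4,-5,0,-8]
(after j=10) v = [-11,-9,-12,-10,-2,-6,3,-3,-1,-4,-5,0,-8]

[-11,-9,-12,-10,-2,-6,3,-3,-1,-4,-5,0,-8]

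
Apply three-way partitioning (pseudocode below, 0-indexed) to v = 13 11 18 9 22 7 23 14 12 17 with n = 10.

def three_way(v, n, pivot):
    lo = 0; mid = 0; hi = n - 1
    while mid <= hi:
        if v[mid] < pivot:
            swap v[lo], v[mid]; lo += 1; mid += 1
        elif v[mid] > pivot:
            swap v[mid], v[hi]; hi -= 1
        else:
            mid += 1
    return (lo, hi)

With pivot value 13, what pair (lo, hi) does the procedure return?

(4, 4)

pivot = 13; lo=0, mid=0, hi=9
v[mid]=13=13: mid=1
v[mid]=11<13: swap v[0],v[1]; lo=1,mid=2 → 11 13 18 9 22 7 23 14 12 17
v[mid]=18>13: swap v[2],v[9]; hi=8 → 11 13 17 9 22 7 23 14 12 18
v[mid]=17>13: swap v[2],v[8]; hi=7 → 11 13 12 9 22 7 23 14 17 18
v[mid]=12<13: swap v[1],v[2]; lo=2,mid=3 → 11 12 13 9 22 7 23 14 17 18
v[mid]=9<13: swap v[2],v[3]; lo=3,mid=4 → 11 12 9 13 22 7 23 14 17 18
v[mid]=22>13: swap v[4],v[7]; hi=6 → 11 12 9 13 14 7 23 22 17 18
v[mid]=14>13: swap v[4],v[6]; hi=5 → 11 12 9 13 23 7 14 22 17 18
v[mid]=23>13: swap v[4],v[5]; hi=4 → 11 12 9 13 7 23 14 22 17 18
v[mid]=7<13: swap v[3],v[4]; lo=4,mid=5 → 11 12 9 7 13 23 14 22 17 18
end: lo=4, hi=4; v = 11 12 9 7 13 23 14 22 17 18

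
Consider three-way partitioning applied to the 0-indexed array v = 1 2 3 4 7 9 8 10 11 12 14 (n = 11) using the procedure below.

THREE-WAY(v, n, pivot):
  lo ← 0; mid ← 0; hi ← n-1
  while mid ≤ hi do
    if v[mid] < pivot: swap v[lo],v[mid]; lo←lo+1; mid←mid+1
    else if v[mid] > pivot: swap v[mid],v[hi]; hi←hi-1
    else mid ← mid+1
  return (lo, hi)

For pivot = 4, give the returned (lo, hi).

(3, 3)

lo=0 mid=0 hi=10
1<4: swap(0,0), lo=1 mid=1 ⇒ 1 2 3 4 7 9 8 10 11 12 14
2<4: swap(1,1), lo=2 mid=2 ⇒ 1 2 3 4 7 9 8 10 11 12 14
3<4: swap(2,2), lo=3 mid=3 ⇒ 1 2 3 4 7 9 8 10 11 12 14
4=4: mid=4
7>4: swap(4,10), hi=9 ⇒ 1 2 3 4 14 9 8 10 11 12 7
14>4: swap(4,9), hi=8 ⇒ 1 2 3 4 12 9 8 10 11 14 7
12>4: swap(4,8), hi=7 ⇒ 1 2 3 4 11 9 8 10 12 14 7
11>4: swap(4,7), hi=6 ⇒ 1 2 3 4 10 9 8 11 12 14 7
10>4: swap(4,6), hi=5 ⇒ 1 2 3 4 8 9 10 11 12 14 7
8>4: swap(4,5), hi=4 ⇒ 1 2 3 4 9 8 10 11 12 14 7
9>4: swap(4,4), hi=3 ⇒ 1 2 3 4 9 8 10 11 12 14 7
done. lo=3 hi=3; v=1 2 3 4 9 8 10 11 12 14 7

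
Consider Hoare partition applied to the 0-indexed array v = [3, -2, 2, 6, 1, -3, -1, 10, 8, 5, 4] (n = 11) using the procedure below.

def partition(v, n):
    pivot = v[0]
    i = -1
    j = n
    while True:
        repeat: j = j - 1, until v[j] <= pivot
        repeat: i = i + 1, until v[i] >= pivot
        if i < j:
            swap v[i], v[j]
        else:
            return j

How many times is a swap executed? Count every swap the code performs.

2

pivot=3
j stops at 6 (-1), i stops at 0 (3); swap ⇒ [-1, -2, 2, 6, 1, -3, 3, 10, 8, 5, 4]
j stops at 5 (-3), i stops at 3 (6); swap ⇒ [-1, -2, 2, -3, 1, 6, 3, 10, 8, 5, 4]
j stops at 4, i stops at 5; i≥j ⇒ return 4. v=[-1, -2, 2, -3, 1, 6, 3, 10, 8, 5, 4]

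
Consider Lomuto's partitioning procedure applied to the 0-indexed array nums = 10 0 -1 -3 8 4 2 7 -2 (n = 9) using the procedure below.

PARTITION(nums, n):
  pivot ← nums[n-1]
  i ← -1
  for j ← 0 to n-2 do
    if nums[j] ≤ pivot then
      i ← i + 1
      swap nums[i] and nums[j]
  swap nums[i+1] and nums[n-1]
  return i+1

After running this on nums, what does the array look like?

-3 -2 -1 10 8 4 2 7 0

pivot = nums[8] = -2; i = -1
j=0: nums[0]=10 > -2 → no swap
j=1: nums[1]=0 > -2 → no swap
j=2: nums[2]=-1 > -2 → no swap
j=3: nums[3]=-3 ≤ -2 → i=0, swap nums[0],nums[3] → -3 0 -1 10 8 4 2 7 -2
j=4: nums[4]=8 > -2 → no swap
j=5: nums[5]=4 > -2 → no swap
j=6: nums[6]=2 > -2 → no swap
j=7: nums[7]=7 > -2 → no swap
final swap nums[1],nums[8] → -3 -2 -1 10 8 4 2 7 0; return 1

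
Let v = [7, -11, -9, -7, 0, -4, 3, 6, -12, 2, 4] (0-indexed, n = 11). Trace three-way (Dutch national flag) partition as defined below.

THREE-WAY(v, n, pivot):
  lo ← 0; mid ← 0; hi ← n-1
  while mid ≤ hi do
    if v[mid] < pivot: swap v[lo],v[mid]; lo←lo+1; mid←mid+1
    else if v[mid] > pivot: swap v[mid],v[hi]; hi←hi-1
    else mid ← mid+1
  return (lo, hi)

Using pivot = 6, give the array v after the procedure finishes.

pivot = 6; lo=0, mid=0, hi=10
v[mid]=7>6: swap v[0],v[10]; hi=9 → [4, -11, -9, -7, 0, -4, 3, 6, -12, 2, 7]
v[mid]=4<6: swap v[0],v[0]; lo=1,mid=1 → [4, -11, -9, -7, 0, -4, 3, 6, -12, 2, 7]
v[mid]=-11<6: swap v[1],v[1]; lo=2,mid=2 → [4, -11, -9, -7, 0, -4, 3, 6, -12, 2, 7]
v[mid]=-9<6: swap v[2],v[2]; lo=3,mid=3 → [4, -11, -9, -7, 0, -4, 3, 6, -12, 2, 7]
v[mid]=-7<6: swap v[3],v[3]; lo=4,mid=4 → [4, -11, -9, -7, 0, -4, 3, 6, -12, 2, 7]
v[mid]=0<6: swap v[4],v[4]; lo=5,mid=5 → [4, -11, -9, -7, 0, -4, 3, 6, -12, 2, 7]
v[mid]=-4<6: swap v[5],v[5]; lo=6,mid=6 → [4, -11, -9, -7, 0, -4, 3, 6, -12, 2, 7]
v[mid]=3<6: swap v[6],v[6]; lo=7,mid=7 → [4, -11, -9, -7, 0, -4, 3, 6, -12, 2, 7]
v[mid]=6=6: mid=8
v[mid]=-12<6: swap v[7],v[8]; lo=8,mid=9 → [4, -11, -9, -7, 0, -4, 3, -12, 6, 2, 7]
v[mid]=2<6: swap v[8],v[9]; lo=9,mid=10 → [4, -11, -9, -7, 0, -4, 3, -12, 2, 6, 7]
end: lo=9, hi=9; v = [4, -11, -9, -7, 0, -4, 3, -12, 2, 6, 7]

[4, -11, -9, -7, 0, -4, 3, -12, 2, 6, 7]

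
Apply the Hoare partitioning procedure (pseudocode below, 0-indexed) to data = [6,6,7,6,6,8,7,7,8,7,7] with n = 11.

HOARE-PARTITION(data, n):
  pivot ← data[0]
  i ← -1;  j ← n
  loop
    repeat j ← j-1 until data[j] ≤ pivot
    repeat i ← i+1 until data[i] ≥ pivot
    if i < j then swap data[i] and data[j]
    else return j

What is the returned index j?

1

pivot = data[0] = 6; i = -1, j = 11
j→4 (data[4]=6≤6), i→0 (data[0]=6≥6); i<j, swap → [6,6,7,6,6,8,7,7,8,7,7]
j→3 (data[3]=6≤6), i→1 (data[1]=6≥6); i<j, swap → [6,6,7,6,6,8,7,7,8,7,7]
j→1, i→2; i≥j, return j=1. data = [6,6,7,6,6,8,7,7,8,7,7]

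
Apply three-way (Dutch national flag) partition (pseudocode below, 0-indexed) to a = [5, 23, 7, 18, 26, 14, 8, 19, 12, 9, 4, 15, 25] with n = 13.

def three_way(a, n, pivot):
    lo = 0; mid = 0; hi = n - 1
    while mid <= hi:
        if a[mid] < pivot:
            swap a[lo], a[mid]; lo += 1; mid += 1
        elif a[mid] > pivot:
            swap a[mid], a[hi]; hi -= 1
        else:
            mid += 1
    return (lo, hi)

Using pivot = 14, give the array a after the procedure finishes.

lo=0 mid=0 hi=12
5<14: swap(0,0), lo=1 mid=1 ⇒ [5, 23, 7, 18, 26, 14, 8, 19, 12, 9, 4, 15, 25]
23>14: swap(1,12), hi=11 ⇒ [5, 25, 7, 18, 26, 14, 8, 19, 12, 9, 4, 15, 23]
25>14: swap(1,11), hi=10 ⇒ [5, 15, 7, 18, 26, 14, 8, 19, 12, 9, 4, 25, 23]
15>14: swap(1,10), hi=9 ⇒ [5, 4, 7, 18, 26, 14, 8, 19, 12, 9, 15, 25, 23]
4<14: swap(1,1), lo=2 mid=2 ⇒ [5, 4, 7, 18, 26, 14, 8, 19, 12, 9, 15, 25, 23]
7<14: swap(2,2), lo=3 mid=3 ⇒ [5, 4, 7, 18, 26, 14, 8, 19, 12, 9, 15, 25, 23]
18>14: swap(3,9), hi=8 ⇒ [5, 4, 7, 9, 26, 14, 8, 19, 12, 18, 15, 25, 23]
9<14: swap(3,3), lo=4 mid=4 ⇒ [5, 4, 7, 9, 26, 14, 8, 19, 12, 18, 15, 25, 23]
26>14: swap(4,8), hi=7 ⇒ [5, 4, 7, 9, 12, 14, 8, 19, 26, 18, 15, 25, 23]
12<14: swap(4,4), lo=5 mid=5 ⇒ [5, 4, 7, 9, 12, 14, 8, 19, 26, 18, 15, 25, 23]
14=14: mid=6
8<14: swap(5,6), lo=6 mid=7 ⇒ [5, 4, 7, 9, 12, 8, 14, 19, 26, 18, 15, 25, 23]
19>14: swap(7,7), hi=6 ⇒ [5, 4, 7, 9, 12, 8, 14, 19, 26, 18, 15, 25, 23]
done. lo=6 hi=6; a=[5, 4, 7, 9, 12, 8, 14, 19, 26, 18, 15, 25, 23]

[5, 4, 7, 9, 12, 8, 14, 19, 26, 18, 15, 25, 23]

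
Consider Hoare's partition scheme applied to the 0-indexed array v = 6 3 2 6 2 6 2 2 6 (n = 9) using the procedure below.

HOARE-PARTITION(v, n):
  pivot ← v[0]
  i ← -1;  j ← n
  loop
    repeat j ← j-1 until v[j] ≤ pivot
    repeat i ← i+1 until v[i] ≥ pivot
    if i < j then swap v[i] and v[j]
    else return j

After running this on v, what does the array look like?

pivot = v[0] = 6; i = -1, j = 9
j→8 (v[8]=6≤6), i→0 (v[0]=6≥6); i<j, swap → 6 3 2 6 2 6 2 2 6
j→7 (v[7]=2≤6), i→3 (v[3]=6≥6); i<j, swap → 6 3 2 2 2 6 2 6 6
j→6 (v[6]=2≤6), i→5 (v[5]=6≥6); i<j, swap → 6 3 2 2 2 2 6 6 6
j→5, i→6; i≥j, return j=5. v = 6 3 2 2 2 2 6 6 6

6 3 2 2 2 2 6 6 6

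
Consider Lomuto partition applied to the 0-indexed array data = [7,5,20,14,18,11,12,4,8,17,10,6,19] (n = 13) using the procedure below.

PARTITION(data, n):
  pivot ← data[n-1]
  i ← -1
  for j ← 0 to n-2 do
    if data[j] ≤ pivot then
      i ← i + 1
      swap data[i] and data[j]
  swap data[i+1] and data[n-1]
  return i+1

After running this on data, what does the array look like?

pivot=19, i=-1
j=0: 7≤19, i=0, swap(0,0) ⇒ [7,5,20,14,18,11,12,4,8,17,10,6,19]
j=1: 5≤19, i=1, swap(1,1) ⇒ [7,5,20,14,18,11,12,4,8,17,10,6,19]
j=2: 20>19, skip
j=3: 14≤19, i=2, swap(2,3) ⇒ [7,5,14,20,18,11,12,4,8,17,10,6,19]
j=4: 18≤19, i=3, swap(3,4) ⇒ [7,5,14,18,20,11,12,4,8,17,10,6,19]
j=5: 11≤19, i=4, swap(4,5) ⇒ [7,5,14,18,11,20,12,4,8,17,10,6,19]
j=6: 12≤19, i=5, swap(5,6) ⇒ [7,5,14,18,11,12,20,4,8,17,10,6,19]
j=7: 4≤19, i=6, swap(6,7) ⇒ [7,5,14,18,11,12,4,20,8,17,10,6,19]
j=8: 8≤19, i=7, swap(7,8) ⇒ [7,5,14,18,11,12,4,8,20,17,10,6,19]
j=9: 17≤19, i=8, swap(8,9) ⇒ [7,5,14,18,11,12,4,8,17,20,10,6,19]
j=10: 10≤19, i=9, swap(9,10) ⇒ [7,5,14,18,11,12,4,8,17,10,20,6,19]
j=11: 6≤19, i=10, swap(10,11) ⇒ [7,5,14,18,11,12,4,8,17,10,6,20,19]
swap(11,12) ⇒ [7,5,14,18,11,12,4,8,17,10,6,19,20]; return 11

[7,5,14,18,11,12,4,8,17,10,6,19,20]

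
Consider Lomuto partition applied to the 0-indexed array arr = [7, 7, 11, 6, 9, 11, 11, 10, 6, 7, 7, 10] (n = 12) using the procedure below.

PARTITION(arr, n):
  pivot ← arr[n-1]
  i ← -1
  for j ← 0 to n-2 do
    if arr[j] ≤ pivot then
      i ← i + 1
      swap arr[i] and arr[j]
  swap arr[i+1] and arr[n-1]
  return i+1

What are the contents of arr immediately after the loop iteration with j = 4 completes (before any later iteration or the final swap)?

[7, 7, 6, 9, 11, 11, 11, 10, 6, 7, 7, 10]

pivot=10, i=-1
j=0: 7≤10, i=0, swap(0,0) ⇒ [7, 7, 11, 6, 9, 11, 11, 10, 6, 7, 7, 10]
j=1: 7≤10, i=1, swap(1,1) ⇒ [7, 7, 11, 6, 9, 11, 11, 10, 6, 7, 7, 10]
j=2: 11>10, skip
j=3: 6≤10, i=2, swap(2,3) ⇒ [7, 7, 6, 11, 9, 11, 11, 10, 6, 7, 7, 10]
j=4: 9≤10, i=3, swap(3,4) ⇒ [7, 7, 6, 9, 11, 11, 11, 10, 6, 7, 7, 10]
(after j=4) arr = [7, 7, 6, 9, 11, 11, 11, 10, 6, 7, 7, 10]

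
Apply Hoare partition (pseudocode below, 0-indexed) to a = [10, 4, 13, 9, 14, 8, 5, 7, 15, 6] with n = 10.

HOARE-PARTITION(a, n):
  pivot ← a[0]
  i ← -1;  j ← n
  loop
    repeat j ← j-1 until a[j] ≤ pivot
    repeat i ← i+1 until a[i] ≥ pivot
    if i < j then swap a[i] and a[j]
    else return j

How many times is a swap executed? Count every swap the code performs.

pivot=10
j stops at 9 (6), i stops at 0 (10); swap ⇒ [6, 4, 13, 9, 14, 8, 5, 7, 15, 10]
j stops at 7 (7), i stops at 2 (13); swap ⇒ [6, 4, 7, 9, 14, 8, 5, 13, 15, 10]
j stops at 6 (5), i stops at 4 (14); swap ⇒ [6, 4, 7, 9, 5, 8, 14, 13, 15, 10]
j stops at 5, i stops at 6; i≥j ⇒ return 5. a=[6, 4, 7, 9, 5, 8, 14, 13, 15, 10]

3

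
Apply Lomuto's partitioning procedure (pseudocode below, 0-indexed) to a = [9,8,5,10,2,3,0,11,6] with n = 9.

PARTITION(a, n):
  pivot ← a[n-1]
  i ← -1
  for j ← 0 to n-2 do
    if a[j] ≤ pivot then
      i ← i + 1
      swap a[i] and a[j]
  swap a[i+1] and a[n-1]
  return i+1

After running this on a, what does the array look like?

pivot=6, i=-1
j=0: 9>6, skip
j=1: 8>6, skip
j=2: 5≤6, i=0, swap(0,2) ⇒ [5,8,9,10,2,3,0,11,6]
j=3: 10>6, skip
j=4: 2≤6, i=1, swap(1,4) ⇒ [5,2,9,10,8,3,0,11,6]
j=5: 3≤6, i=2, swap(2,5) ⇒ [5,2,3,10,8,9,0,11,6]
j=6: 0≤6, i=3, swap(3,6) ⇒ [5,2,3,0,8,9,10,11,6]
j=7: 11>6, skip
swap(4,8) ⇒ [5,2,3,0,6,9,10,11,8]; return 4

[5,2,3,0,6,9,10,11,8]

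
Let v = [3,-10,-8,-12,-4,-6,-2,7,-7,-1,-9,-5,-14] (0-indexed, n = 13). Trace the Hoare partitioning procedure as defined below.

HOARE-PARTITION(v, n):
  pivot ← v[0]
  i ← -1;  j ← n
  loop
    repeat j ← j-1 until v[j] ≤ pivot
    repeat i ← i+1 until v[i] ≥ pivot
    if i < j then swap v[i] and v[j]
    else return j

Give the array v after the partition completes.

pivot = v[0] = 3; i = -1, j = 13
j→12 (v[12]=-14≤3), i→0 (v[0]=3≥3); i<j, swap → [-14,-10,-8,-12,-4,-6,-2,7,-7,-1,-9,-5,3]
j→11 (v[11]=-5≤3), i→7 (v[7]=7≥3); i<j, swap → [-14,-10,-8,-12,-4,-6,-2,-5,-7,-1,-9,7,3]
j→10, i→11; i≥j, return j=10. v = [-14,-10,-8,-12,-4,-6,-2,-5,-7,-1,-9,7,3]

[-14,-10,-8,-12,-4,-6,-2,-5,-7,-1,-9,7,3]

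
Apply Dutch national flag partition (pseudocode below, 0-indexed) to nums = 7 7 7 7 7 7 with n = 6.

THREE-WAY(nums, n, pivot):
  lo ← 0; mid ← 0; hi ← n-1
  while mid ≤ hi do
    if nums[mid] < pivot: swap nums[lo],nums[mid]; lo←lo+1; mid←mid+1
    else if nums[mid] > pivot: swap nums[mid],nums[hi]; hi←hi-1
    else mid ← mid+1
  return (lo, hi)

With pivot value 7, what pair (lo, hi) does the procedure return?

lo=0 mid=0 hi=5
7=7: mid=1
7=7: mid=2
7=7: mid=3
7=7: mid=4
7=7: mid=5
7=7: mid=6
done. lo=0 hi=5; nums=7 7 7 7 7 7

(0, 5)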